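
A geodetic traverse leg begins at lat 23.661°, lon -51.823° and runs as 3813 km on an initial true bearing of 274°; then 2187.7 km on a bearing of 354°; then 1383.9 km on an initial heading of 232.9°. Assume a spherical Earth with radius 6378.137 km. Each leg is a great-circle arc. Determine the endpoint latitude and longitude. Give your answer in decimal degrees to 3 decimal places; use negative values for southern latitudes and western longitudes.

Apply the spherical direct solution leg by leg, carrying full precision between legs.
Leg 1: from (23.661°, -51.823°), δ = 3813/6378.137 = 0.597823 rad, θ = 274° → φ = 21.573°, λ = -88.963°.
Leg 2: from (21.573°, -88.963°), δ = 2187.7/6378.137 = 0.343000 rad, θ = 354° → φ = 41.095°, λ = -91.637°.
Leg 3: from (41.095°, -91.637°), δ = 1383.9/6378.137 = 0.216976 rad, θ = 232.9° → φ = 32.958°, λ = -103.445°.

latitude 32.958°, longitude -103.445°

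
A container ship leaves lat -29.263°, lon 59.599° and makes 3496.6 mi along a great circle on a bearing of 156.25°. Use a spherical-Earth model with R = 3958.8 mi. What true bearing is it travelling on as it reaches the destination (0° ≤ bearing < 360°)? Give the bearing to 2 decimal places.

δ = 3496.6/3958.8 = 0.883247 rad (50.6064°).
With φ₁ = -29.263° = -0.510736 rad and θ = 156.25° = 2.727077 rad:
Applying the spherical law of cosines for sides, sin φ₂ = sin φ₁ cos δ + cos φ₁ sin δ cos θ = -0.927314, so φ₂ = -68.020°.
Then Δλ = atan2(0.271525, 0.181356) = 0.981928 rad, from sin θ sin δ cos φ₁ over cos δ − sin φ₁ sin φ₂.
λ₂ = 59.599° + 56.260° = 115.859°.
The forward bearing on arrival equals the back-azimuth from the destination plus 180°.
Back-azimuth from P₂ (-68.02°, 115.86°) to P₁ (-29.26°, 59.60°), with Δλ' = λ₁ − λ₂ = -56.26°: atan2( sin Δλ' cos φ₁ , cos φ₂ sin φ₁ − sin φ₂ cos φ₁ cos Δλ' ) = 290.16°.
Final bearing = (290.16° + 180°) mod 360° = 110.16°.

final bearing 110.16°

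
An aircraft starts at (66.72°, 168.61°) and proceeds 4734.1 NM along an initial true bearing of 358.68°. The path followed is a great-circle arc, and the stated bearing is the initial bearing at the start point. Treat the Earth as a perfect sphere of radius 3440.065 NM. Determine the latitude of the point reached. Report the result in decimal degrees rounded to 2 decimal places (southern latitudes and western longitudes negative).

latitude 34.42°

δ = 4734.1/3440.065 = 1.376166 rad (78.8485°).
Converting: φ₁ = 1.164484 rad, θ = 6.260147 rad.
Destination latitude: φ₂ = arcsin( sin φ₁ cos δ + cos φ₁ sin δ cos θ ) = arcsin(0.565318) = 34.42°.
For the longitude increment, Δλ = atan2( sin θ sin δ cos φ₁, cos δ − sin φ₁ sin φ₂ ) = atan2(-0.008933, -0.325888) = -178.43°.
λ₂ = λ₁ + Δλ = -9.82°.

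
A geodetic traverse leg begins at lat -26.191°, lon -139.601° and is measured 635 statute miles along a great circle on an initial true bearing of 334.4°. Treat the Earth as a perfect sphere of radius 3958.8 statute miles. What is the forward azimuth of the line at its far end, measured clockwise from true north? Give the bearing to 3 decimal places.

final bearing 335.963°

δ = 635/3958.8 = 0.160402 rad (9.1904°).
With φ₁ = -26.191° = -0.457119 rad and θ = 334.4° = 5.836381 rad:
Destination latitude: φ₂ = arcsin( sin φ₁ cos δ + cos φ₁ sin δ cos θ ) = arcsin(-0.306451) = -17.846°.
Then Δλ = atan2(-0.061925, 0.851906) = -0.072563 rad, from sin θ sin δ cos φ₁ over cos δ − sin φ₁ sin φ₂.
λ₂ = -139.601° + -4.158° = -143.759°.
The forward bearing on arrival equals the back-azimuth from the destination plus 180°.
Back-azimuth from P₂ (-17.846°, -143.759°) to P₁ (-26.191°, -139.601°), with Δλ' = λ₁ − λ₂ = 4.158°: atan2( sin Δλ' cos φ₁ , cos φ₂ sin φ₁ − sin φ₂ cos φ₁ cos Δλ' ) = 155.963°.
Final bearing = (155.963° + 180°) mod 360° = 335.963°.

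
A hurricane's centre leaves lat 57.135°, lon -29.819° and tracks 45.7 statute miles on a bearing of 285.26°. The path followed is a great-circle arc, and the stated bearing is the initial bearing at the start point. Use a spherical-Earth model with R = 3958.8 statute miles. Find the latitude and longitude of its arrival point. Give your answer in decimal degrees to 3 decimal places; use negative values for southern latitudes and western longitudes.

Central angle δ = d/R = 0.011544 rad.
With φ₁ = 57.135° = 0.997194 rad and θ = 285.26° = 4.978726 rad:
Applying the spherical law of cosines for sides, sin φ₂ = sin φ₁ cos δ + cos φ₁ sin δ cos θ = 0.841544, so φ₂ = 57.304°.
Δλ = atan2( sin θ sin δ cos φ₁ , cos δ − sin φ₁ sin φ₂ ) = atan2(-0.006043, 0.293077) = -0.020618 rad = -1.181°.
λ₂ = λ₁ + Δλ = -31.000°.

latitude 57.304°, longitude -31.000°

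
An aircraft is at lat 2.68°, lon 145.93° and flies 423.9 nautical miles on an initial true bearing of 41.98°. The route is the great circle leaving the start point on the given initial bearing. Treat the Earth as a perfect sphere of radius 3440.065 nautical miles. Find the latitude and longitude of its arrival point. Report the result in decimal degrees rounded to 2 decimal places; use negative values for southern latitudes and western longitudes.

Central angle δ = d/R = 0.123224 rad.
With φ₁ = 2.68° = 0.046775 rad and θ = 41.98° = 0.732689 rad:
Destination latitude: φ₂ = arcsin( sin φ₁ cos δ + cos φ₁ sin δ cos θ ) = arcsin(0.137674) = 7.91°.
For the longitude increment, Δλ = atan2( sin θ sin δ cos φ₁, cos δ − sin φ₁ sin φ₂ ) = atan2(0.082123, 0.985980) = 4.76°.
λ₂ = λ₁ + Δλ = 150.69°.

latitude 7.91°, longitude 150.69°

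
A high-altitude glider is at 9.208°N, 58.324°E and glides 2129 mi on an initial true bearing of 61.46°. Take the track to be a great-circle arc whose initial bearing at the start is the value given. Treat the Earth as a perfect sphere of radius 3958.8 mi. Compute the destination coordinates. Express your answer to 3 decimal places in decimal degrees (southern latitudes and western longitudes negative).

Central angle δ = d/R = 0.537789 rad.
Converting: φ₁ = 0.160710 rad, θ = 1.072679 rad.
sin φ₂ = sin φ₁ cos δ + cos φ₁ sin δ cos θ = (0.160019)(0.858843) + (0.987114)(0.512239)(0.477772) = 0.379011
φ₂ = asin(0.379011) = 0.388727 rad = 22.272°.
For the longitude increment, Δλ = atan2( sin θ sin δ cos φ₁, cos δ − sin φ₁ sin φ₂ ) = atan2(0.444195, 0.798194) = 29.096°.
λ₂ = 58.324° + 29.096° = 87.420°.

latitude 22.272°, longitude 87.420°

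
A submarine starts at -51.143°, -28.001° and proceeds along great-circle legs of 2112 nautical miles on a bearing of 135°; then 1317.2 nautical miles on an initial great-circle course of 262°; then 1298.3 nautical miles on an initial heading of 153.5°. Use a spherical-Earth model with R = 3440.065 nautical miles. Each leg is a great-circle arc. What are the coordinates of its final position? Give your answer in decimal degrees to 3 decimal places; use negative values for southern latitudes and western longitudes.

latitude -74.643°, longitude 29.948°

Apply the spherical direct solution leg by leg, carrying full precision between legs.
Leg 1: from (-51.143°, -28.001°), δ = 2112/3440.065 = 0.613942 rad, θ = 135° → φ = -63.135°, λ = 36.351°.
Leg 2: from (-63.135°, 36.351°), δ = 1317.2/3440.065 = 0.382900 rad, θ = 262° → φ = -58.318°, λ = -8.433°.
Leg 3: from (-58.318°, -8.433°), δ = 1298.3/3440.065 = 0.377406 rad, θ = 153.5° → φ = -74.643°, λ = 29.948°.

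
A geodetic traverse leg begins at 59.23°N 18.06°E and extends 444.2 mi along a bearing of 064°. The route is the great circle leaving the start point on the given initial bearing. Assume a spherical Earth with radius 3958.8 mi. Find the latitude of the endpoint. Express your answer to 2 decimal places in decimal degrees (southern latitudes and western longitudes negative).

The arc subtends δ = 444.2/3958.8 = 0.112206 rad at the centre.
Start latitude φ₁ = 1.033759 rad; initial bearing θ = 1.117011 rad.
sin φ₂ = sin φ₁ cos δ + cos φ₁ sin δ cos θ = (0.859228)(0.993712) + (0.511593)(0.111970)(0.438371) = 0.878936
φ₂ = asin(0.878936) = 1.073627 rad = 61.51°.
Δλ = atan2( sin θ sin δ cos φ₁ , cos δ − sin φ₁ sin φ₂ ) = atan2(0.051486, 0.238505) = 0.212607 rad = 12.18°.
Hence λ₂ = 18.06° + 12.18° = 30.24°.

latitude 61.51°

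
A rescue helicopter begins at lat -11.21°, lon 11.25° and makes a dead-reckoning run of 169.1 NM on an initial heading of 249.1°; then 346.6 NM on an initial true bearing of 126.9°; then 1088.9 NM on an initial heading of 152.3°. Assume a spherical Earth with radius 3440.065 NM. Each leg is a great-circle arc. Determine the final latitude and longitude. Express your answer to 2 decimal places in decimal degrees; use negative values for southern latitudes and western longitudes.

latitude -31.42°, longitude 23.11°

Apply the spherical direct solution leg by leg, carrying full precision between legs.
Leg 1: from (-11.21°, 11.25°), δ = 169.1/3440.065 = 0.049156 rad, θ = 249.1° → φ = -12.20°, λ = 8.56°.
Leg 2: from (-12.20°, 8.56°), δ = 346.6/3440.065 = 0.100754 rad, θ = 126.9° → φ = -15.62°, λ = 13.35°.
Leg 3: from (-15.62°, 13.35°), δ = 1088.9/3440.065 = 0.316535 rad, θ = 152.3° → φ = -31.42°, λ = 23.11°.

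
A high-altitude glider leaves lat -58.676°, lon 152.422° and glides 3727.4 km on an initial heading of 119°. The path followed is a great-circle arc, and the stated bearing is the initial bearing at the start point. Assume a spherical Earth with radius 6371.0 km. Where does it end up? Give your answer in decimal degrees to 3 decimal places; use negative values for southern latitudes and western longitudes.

latitude -58.359°, longitude -140.546°

δ = 3727.4/6371 = 0.585057 rad (33.5213°).
Converting: φ₁ = -1.024089 rad, θ = 2.076942 rad.
Applying the spherical law of cosines for sides, sin φ₂ = sin φ₁ cos δ + cos φ₁ sin δ cos θ = -0.851353, so φ₂ = -58.359°.
Δλ = atan2( sin θ sin δ cos φ₁ , cos δ − sin φ₁ sin φ₂ ) = atan2(0.251104, 0.106419) = 1.169937 rad = 67.032°.
λ₂ = 152.422° + 67.032° = 219.454°, normalized to (−180°, 180°] → -140.546°.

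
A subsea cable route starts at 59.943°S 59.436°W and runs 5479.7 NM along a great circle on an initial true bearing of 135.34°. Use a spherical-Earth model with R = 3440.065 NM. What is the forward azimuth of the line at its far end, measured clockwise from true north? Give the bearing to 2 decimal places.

final bearing 21.96°

δ = 5479.7/3440.065 = 1.592906 rad (91.2668°).
Start latitude φ₁ = -1.046203 rad; initial bearing θ = 2.362129 rad.
sin φ₂ = sin φ₁ cos δ + cos φ₁ sin δ cos θ = (-0.865528)(-0.022108) + (0.500861)(0.999756)(-0.711290) = -0.337036
φ₂ = asin(-0.337036) = -0.343767 rad = -19.696°.
Then Δλ = atan2(0.351969, -0.313822) = 2.298961 rad, from sin θ sin δ cos φ₁ over cos δ − sin φ₁ sin φ₂.
λ₂ = λ₁ + Δλ = 72.285°.
The forward bearing on arrival equals the back-azimuth from the destination plus 180°.
Back-azimuth from P₂ (-19.70°, 72.28°) to P₁ (-59.94°, -59.44°), with Δλ' = λ₁ − λ₂ = -131.72°: atan2( sin Δλ' cos φ₁ , cos φ₂ sin φ₁ − sin φ₂ cos φ₁ cos Δλ' ) = 201.96°.
Final bearing = (201.96° + 180°) mod 360° = 21.96°.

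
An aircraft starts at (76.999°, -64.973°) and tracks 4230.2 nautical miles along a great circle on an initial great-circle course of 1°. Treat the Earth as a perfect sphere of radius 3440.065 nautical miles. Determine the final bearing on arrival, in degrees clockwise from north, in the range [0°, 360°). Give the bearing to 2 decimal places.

δ = 4230.2/3440.065 = 1.229686 rad (70.4558°).
With φ₁ = 76.999° = 1.343886 rad and θ = 1° = 0.017453 rad:
Destination latitude: φ₂ = arcsin( sin φ₁ cos δ + cos φ₁ sin δ cos θ ) = arcsin(0.537932) = 32.543°.
Δλ = atan2( sin θ sin δ cos φ₁ , cos δ − sin φ₁ sin φ₂ ) = atan2(0.003700, -0.189609) = 3.122081 rad = 178.882°.
Hence λ₂ = -64.973° + 178.882° = 113.909°.
The forward bearing on arrival equals the back-azimuth from the destination plus 180°.
Back-azimuth from P₂ (32.54°, 113.91°) to P₁ (77.00°, -64.97°), with Δλ' = λ₁ − λ₂ = -178.88°: atan2( sin Δλ' cos φ₁ , cos φ₂ sin φ₁ − sin φ₂ cos φ₁ cos Δλ' ) = 359.73°.
Final bearing = (359.73° + 180°) mod 360° = 179.73°.

final bearing 179.73°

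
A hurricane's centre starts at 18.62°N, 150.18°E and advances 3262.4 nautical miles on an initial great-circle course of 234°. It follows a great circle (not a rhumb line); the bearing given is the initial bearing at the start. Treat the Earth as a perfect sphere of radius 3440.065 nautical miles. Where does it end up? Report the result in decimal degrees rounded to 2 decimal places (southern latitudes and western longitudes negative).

latitude -15.45°, longitude 107.18°

Central angle δ = d/R = 0.948354 rad.
Converting: φ₁ = 0.324980 rad, θ = 4.084070 rad.
Applying the spherical law of cosines for sides, sin φ₂ = sin φ₁ cos δ + cos φ₁ sin δ cos θ = -0.266401, so φ₂ = -15.45°.
For the longitude increment, Δλ = atan2( sin θ sin δ cos φ₁, cos δ − sin φ₁ sin φ₂ ) = atan2(-0.622887, 0.668080) = -43.00°.
λ₂ = 150.18° + -43.00° = 107.18°.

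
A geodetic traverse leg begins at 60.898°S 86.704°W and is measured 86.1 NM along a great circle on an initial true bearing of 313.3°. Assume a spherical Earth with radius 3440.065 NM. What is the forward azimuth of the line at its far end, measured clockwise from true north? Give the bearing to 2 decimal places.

δ = 86.1/3440.065 = 0.025029 rad (1.4340°).
Start latitude φ₁ = -1.062871 rad; initial bearing θ = 5.468117 rad.
Destination latitude: φ₂ = arcsin( sin φ₁ cos δ + cos φ₁ sin δ cos θ ) = arcsin(-0.865134) = -59.898°.
Then Δλ = atan2(-0.008858, 0.243771) = -0.036323 rad, from sin θ sin δ cos φ₁ over cos δ − sin φ₁ sin φ₂.
Hence λ₂ = -86.704° + -2.081° = -88.785°.
The forward bearing on arrival equals the back-azimuth from the destination plus 180°.
Back-azimuth from P₂ (-59.90°, -88.79°) to P₁ (-60.90°, -86.70°), with Δλ' = λ₁ − λ₂ = 2.08°: atan2( sin Δλ' cos φ₁ , cos φ₂ sin φ₁ − sin φ₂ cos φ₁ cos Δλ' ) = 135.11°.
Final bearing = (135.11° + 180°) mod 360° = 315.11°.

final bearing 315.11°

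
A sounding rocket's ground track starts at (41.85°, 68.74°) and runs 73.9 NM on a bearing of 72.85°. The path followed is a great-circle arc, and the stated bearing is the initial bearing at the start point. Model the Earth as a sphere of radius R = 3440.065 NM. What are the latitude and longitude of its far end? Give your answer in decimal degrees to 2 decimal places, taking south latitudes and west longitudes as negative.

Angular distance δ = d/R = 73.9 / 3440.065 = 0.021482 rad.
With φ₁ = 41.85° = 0.730420 rad and θ = 72.85° = 1.271472 rad:
Destination latitude: φ₂ = arcsin( sin φ₁ cos δ + cos φ₁ sin δ cos θ ) = arcsin(0.671747) = 42.20°.
Δλ = atan2( sin θ sin δ cos φ₁ , cos δ − sin φ₁ sin φ₂ ) = atan2(0.015289, 0.551591) = 0.027711 rad = 1.59°.
λ₂ = 68.74° + 1.59° = 70.33°.

latitude 42.20°, longitude 70.33°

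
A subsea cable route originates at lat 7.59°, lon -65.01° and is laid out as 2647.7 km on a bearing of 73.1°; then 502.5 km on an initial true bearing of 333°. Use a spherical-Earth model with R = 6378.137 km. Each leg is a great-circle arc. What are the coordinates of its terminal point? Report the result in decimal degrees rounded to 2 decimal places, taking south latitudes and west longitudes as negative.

Apply the spherical direct solution leg by leg, carrying full precision between legs.
Leg 1: from (7.59°, -65.01°), δ = 2647.7/6378.137 = 0.415121 rad, θ = 73.1° → φ = 13.71°, λ = -41.61°.
Leg 2: from (13.71°, -41.61°), δ = 502.5/6378.137 = 0.078785 rad, θ = 333° → φ = 17.73°, λ = -43.76°.

latitude 17.73°, longitude -43.76°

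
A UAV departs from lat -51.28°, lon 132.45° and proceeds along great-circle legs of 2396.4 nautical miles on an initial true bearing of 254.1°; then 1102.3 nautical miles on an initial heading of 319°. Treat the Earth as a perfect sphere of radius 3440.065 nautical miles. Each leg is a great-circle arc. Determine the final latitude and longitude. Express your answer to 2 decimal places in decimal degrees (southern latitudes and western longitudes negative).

latitude -30.30°, longitude 57.64°

Apply the spherical direct solution leg by leg, carrying full precision between legs.
Leg 1: from (-51.28°, 132.45°), δ = 2396.4/3440.065 = 0.696615 rad, θ = 254.1° → φ = -45.10°, λ = 71.49°.
Leg 2: from (-45.10°, 71.49°), δ = 1102.3/3440.065 = 0.320430 rad, θ = 319° → φ = -30.30°, λ = 57.64°.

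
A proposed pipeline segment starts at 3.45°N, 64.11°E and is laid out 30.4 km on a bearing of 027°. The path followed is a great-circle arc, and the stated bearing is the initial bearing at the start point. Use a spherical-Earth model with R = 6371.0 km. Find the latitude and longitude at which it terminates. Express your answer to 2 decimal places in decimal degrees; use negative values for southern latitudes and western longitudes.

latitude 3.69°, longitude 64.23°

The arc subtends δ = 30.4/6371 = 0.004772 rad at the centre.
Start latitude φ₁ = 0.060214 rad; initial bearing θ = 0.471239 rad.
Destination latitude: φ₂ = arcsin( sin φ₁ cos δ + cos φ₁ sin δ cos θ ) = arcsin(0.064421) = 3.69°.
Then Δλ = atan2(0.002162, 0.996112) = 0.002171 rad, from sin θ sin δ cos φ₁ over cos δ − sin φ₁ sin φ₂.
λ₂ = 64.11° + 0.12° = 64.23°.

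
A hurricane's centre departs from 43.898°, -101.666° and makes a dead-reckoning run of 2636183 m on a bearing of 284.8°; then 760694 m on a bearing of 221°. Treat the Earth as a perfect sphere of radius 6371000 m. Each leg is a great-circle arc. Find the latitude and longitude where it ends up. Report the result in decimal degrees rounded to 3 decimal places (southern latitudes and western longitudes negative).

latitude 39.823°, longitude -140.950°

Apply the spherical direct solution leg by leg, carrying full precision between legs.
Leg 1: from (43.898°, -101.666°), δ = 2636183/6371000 = 0.413779 rad, θ = 284.8° → φ = 45.143°, λ = -135.110°.
Leg 2: from (45.143°, -135.110°), δ = 760694/6371000 = 0.119399 rad, θ = 221° → φ = 39.823°, λ = -140.950°.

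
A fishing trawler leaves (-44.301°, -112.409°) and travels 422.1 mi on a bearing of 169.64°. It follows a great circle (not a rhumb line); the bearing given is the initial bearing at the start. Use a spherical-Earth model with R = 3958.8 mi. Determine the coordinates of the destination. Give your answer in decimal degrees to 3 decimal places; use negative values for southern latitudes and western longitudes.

Central angle δ = d/R = 0.106623 rad.
Start latitude φ₁ = -0.773198 rad; initial bearing θ = 2.960777 rad.
sin φ₂ = sin φ₁ cos δ + cos φ₁ sin δ cos θ = (-0.698428)(0.994321) + (0.715681)(0.106421)(-0.983697) = -0.769383
φ₂ = asin(-0.769383) = -0.877875 rad = -50.299°.
Δλ = atan2( sin θ sin δ cos φ₁ , cos δ − sin φ₁ sin φ₂ ) = atan2(0.013697, 0.456962) = 0.029964 rad = 1.717°.
λ₂ = λ₁ + Δλ = -110.692°.

latitude -50.299°, longitude -110.692°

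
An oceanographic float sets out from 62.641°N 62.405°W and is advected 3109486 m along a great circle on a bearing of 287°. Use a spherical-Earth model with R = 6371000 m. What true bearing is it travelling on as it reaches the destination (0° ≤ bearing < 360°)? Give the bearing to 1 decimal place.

δ = 3109486/6371000 = 0.488069 rad (27.9643°).
Start latitude φ₁ = 1.093292 rad; initial bearing θ = 5.009095 rad.
Applying the spherical law of cosines for sides, sin φ₂ = sin φ₁ cos δ + cos φ₁ sin δ cos θ = 0.847451, so φ₂ = 57.935°.
For the longitude increment, Δλ = atan2( sin θ sin δ cos φ₁, cos δ − sin φ₁ sin φ₂ ) = atan2(-0.206083, 0.130581) = -57.640°.
Hence λ₂ = -62.405° + -57.640° = -120.045°.
The forward bearing on arrival equals the back-azimuth from the destination plus 180°.
Back-azimuth from P₂ (57.9°, -120.0°) to P₁ (62.6°, -62.4°), with Δλ' = λ₁ − λ₂ = 57.6°: atan2( sin Δλ' cos φ₁ , cos φ₂ sin φ₁ − sin φ₂ cos φ₁ cos Δλ' ) = 55.9°.
Final bearing = (55.9° + 180°) mod 360° = 235.9°.

final bearing 235.9°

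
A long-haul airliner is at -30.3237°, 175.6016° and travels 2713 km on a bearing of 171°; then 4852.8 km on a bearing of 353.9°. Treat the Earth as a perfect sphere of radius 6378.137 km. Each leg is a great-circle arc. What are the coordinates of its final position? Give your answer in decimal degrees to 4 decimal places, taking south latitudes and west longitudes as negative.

Apply the spherical direct solution leg by leg, carrying full precision between legs.
Leg 1: from (-30.3237°, 175.6016°), δ = 2713/6378.137 = 0.425359 rad, θ = 171° → φ = -54.2625°, λ = -178.0530°.
Leg 2: from (-54.2625°, -178.0530°), δ = 4852.8/6378.137 = 0.760849 rad, θ = 353.9° → φ = -10.8021°, λ = 177.6690°.

latitude -10.8021°, longitude 177.6690°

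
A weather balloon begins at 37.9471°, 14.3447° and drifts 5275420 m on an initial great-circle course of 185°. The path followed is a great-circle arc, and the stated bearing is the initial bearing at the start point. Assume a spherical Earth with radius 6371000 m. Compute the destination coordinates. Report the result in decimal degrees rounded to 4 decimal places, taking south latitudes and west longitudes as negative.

latitude -9.3675°, longitude 10.6140°

δ = 5275420/6371000 = 0.828036 rad (47.4430°).
With φ₁ = 37.9471° = 0.662302 rad and θ = 185° = 3.228859 rad:
Applying the spherical law of cosines for sides, sin φ₂ = sin φ₁ cos δ + cos φ₁ sin δ cos θ = -0.162766, so φ₂ = -9.3675°.
For the longitude increment, Δλ = atan2( sin θ sin δ cos φ₁, cos δ − sin φ₁ sin φ₂ ) = atan2(-0.050626, 0.776414) = -3.7307°.
λ₂ = λ₁ + Δλ = 10.6140°.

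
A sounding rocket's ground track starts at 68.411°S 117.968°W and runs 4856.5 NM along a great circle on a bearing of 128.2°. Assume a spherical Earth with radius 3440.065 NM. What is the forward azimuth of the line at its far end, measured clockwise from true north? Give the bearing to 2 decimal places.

final bearing 18.15°

Angular distance δ = d/R = 4856.5 / 3440.065 = 1.411747 rad.
Start latitude φ₁ = -1.193997 rad; initial bearing θ = 2.237512 rad.
Applying the spherical law of cosines for sides, sin φ₂ = sin φ₁ cos δ + cos φ₁ sin δ cos θ = -0.371938, so φ₂ = -21.835°.
Δλ = atan2( sin θ sin δ cos φ₁ , cos δ − sin φ₁ sin φ₂ ) = atan2(0.285503, -0.187466) = 2.151807 rad = 123.289°.
λ₂ = -117.968° + 123.289° = 5.321°.
The forward bearing on arrival equals the back-azimuth from the destination plus 180°.
Back-azimuth from P₂ (-21.84°, 5.32°) to P₁ (-68.41°, -117.97°), with Δλ' = λ₁ − λ₂ = -123.29°: atan2( sin Δλ' cos φ₁ , cos φ₂ sin φ₁ − sin φ₂ cos φ₁ cos Δλ' ) = 198.15°.
Final bearing = (198.15° + 180°) mod 360° = 18.15°.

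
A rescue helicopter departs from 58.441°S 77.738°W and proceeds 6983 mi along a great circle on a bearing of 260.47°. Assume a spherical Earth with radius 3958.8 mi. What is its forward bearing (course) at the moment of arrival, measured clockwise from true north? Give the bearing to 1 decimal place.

δ = 6983/3958.8 = 1.763918 rad (101.0651°).
Converting: φ₁ = -1.019988 rad, θ = 4.546059 rad.
Destination latitude: φ₂ = arcsin( sin φ₁ cos δ + cos φ₁ sin δ cos θ ) = arcsin(0.078497) = 4.502°.
Δλ = atan2( sin θ sin δ cos φ₁ , cos δ − sin φ₁ sin φ₂ ) = atan2(-0.506558, -0.125036) = -1.812794 rad = -103.865°.
λ₂ = -77.738° + -103.865° = -181.603°, normalized to (−180°, 180°] → 178.397°.
The forward bearing on arrival equals the back-azimuth from the destination plus 180°.
Back-azimuth from P₂ (4.5°, 178.4°) to P₁ (-58.4°, -77.7°), with Δλ' = λ₁ − λ₂ = -256.1°: atan2( sin Δλ' cos φ₁ , cos φ₂ sin φ₁ − sin φ₂ cos φ₁ cos Δλ' ) = 148.8°.
Final bearing = (148.8° + 180°) mod 360° = 328.8°.

final bearing 328.8°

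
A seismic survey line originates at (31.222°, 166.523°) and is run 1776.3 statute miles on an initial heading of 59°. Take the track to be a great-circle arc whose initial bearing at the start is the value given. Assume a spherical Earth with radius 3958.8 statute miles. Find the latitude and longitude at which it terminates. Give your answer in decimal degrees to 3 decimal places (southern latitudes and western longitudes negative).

Angular distance δ = d/R = 1776.3 / 3958.8 = 0.448697 rad.
Converting: φ₁ = 0.544927 rad, θ = 1.029744 rad.
Destination latitude: φ₂ = arcsin( sin φ₁ cos δ + cos φ₁ sin δ cos θ ) = arcsin(0.658105) = 41.156°.
For the longitude increment, Δλ = atan2( sin θ sin δ cos φ₁, cos δ − sin φ₁ sin φ₂ ) = atan2(0.317978, 0.559881) = 29.594°.
λ₂ = 166.523° + 29.594° = 196.117°, normalized to (−180°, 180°] → -163.883°.

latitude 41.156°, longitude -163.883°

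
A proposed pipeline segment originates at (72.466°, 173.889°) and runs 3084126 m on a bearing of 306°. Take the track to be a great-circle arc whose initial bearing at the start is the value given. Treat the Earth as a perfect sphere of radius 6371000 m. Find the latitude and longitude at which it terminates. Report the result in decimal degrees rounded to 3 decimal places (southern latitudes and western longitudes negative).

latitude 67.879°, longitude 84.773°

The arc subtends δ = 3084126/6371000 = 0.484088 rad at the centre.
With φ₁ = 72.466° = 1.264770 rad and θ = 306° = 5.340708 rad:
sin φ₂ = sin φ₁ cos δ + cos φ₁ sin δ cos θ = (0.953538)(0.885100) + (0.301272)(0.465402)(0.587785) = 0.926391
φ₂ = asin(0.926391) = 1.184713 rad = 67.879°.
Δλ = atan2( sin θ sin δ cos φ₁ , cos δ − sin φ₁ sin φ₂ ) = atan2(-0.113434, 0.001750) = -1.555369 rad = -89.116°.
Hence λ₂ = 173.889° + -89.116° = 84.773°.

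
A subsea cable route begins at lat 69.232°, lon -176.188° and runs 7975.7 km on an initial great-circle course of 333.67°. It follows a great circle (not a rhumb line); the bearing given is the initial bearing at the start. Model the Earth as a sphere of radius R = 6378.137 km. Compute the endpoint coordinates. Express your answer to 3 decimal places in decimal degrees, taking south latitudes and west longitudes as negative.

latitude 36.587°, longitude 35.433°

Angular distance δ = d/R = 7975.7 / 6378.137 = 1.250475 rad.
Converting: φ₁ = 1.208326 rad, θ = 5.823640 rad.
Destination latitude: φ₂ = arcsin( sin φ₁ cos δ + cos φ₁ sin δ cos θ ) = arcsin(0.596046) = 36.587°.
For the longitude increment, Δλ = atan2( sin θ sin δ cos φ₁, cos δ − sin φ₁ sin φ₂ ) = atan2(-0.149273, -0.242445) = -148.379°.
λ₂ = -176.188° + -148.379° = -324.567°, normalized to (−180°, 180°] → 35.433°.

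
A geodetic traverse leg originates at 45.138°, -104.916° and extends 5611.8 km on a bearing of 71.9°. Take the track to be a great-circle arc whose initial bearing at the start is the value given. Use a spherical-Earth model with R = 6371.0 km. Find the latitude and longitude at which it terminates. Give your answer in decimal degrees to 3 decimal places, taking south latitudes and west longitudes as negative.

latitude 38.330°, longitude -35.762°

δ = 5611.8/6371 = 0.880835 rad (50.4681°).
Converting: φ₁ = 0.787807 rad, θ = 1.254892 rad.
Destination latitude: φ₂ = arcsin( sin φ₁ cos δ + cos φ₁ sin δ cos θ ) = arcsin(0.620187) = 38.330°.
Then Δλ = atan2(0.517133, 0.196914) = 1.206968 rad, from sin θ sin δ cos φ₁ over cos δ − sin φ₁ sin φ₂.
λ₂ = λ₁ + Δλ = -35.762°.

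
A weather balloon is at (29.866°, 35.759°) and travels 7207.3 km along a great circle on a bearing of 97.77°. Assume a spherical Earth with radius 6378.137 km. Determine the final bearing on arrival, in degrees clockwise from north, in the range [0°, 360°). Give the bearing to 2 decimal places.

final bearing 120.22°

δ = 7207.3/6378.137 = 1.130001 rad (64.7443°).
With φ₁ = 29.866° = 0.521260 rad and θ = 97.77° = 1.706408 rad:
sin φ₂ = sin φ₁ cos δ + cos φ₁ sin δ cos θ = (0.497973)(0.426659) + (0.867192)(0.904413)(-0.135197) = 0.106430
φ₂ = asin(0.106430) = 0.106632 rad = 6.110°.
Then Δλ = atan2(0.777099, 0.373660) = 1.122594 rad, from sin θ sin δ cos φ₁ over cos δ − sin φ₁ sin φ₂.
λ₂ = 35.759° + 64.320° = 100.079°.
The forward bearing on arrival equals the back-azimuth from the destination plus 180°.
Back-azimuth from P₂ (6.11°, 100.08°) to P₁ (29.87°, 35.76°), with Δλ' = λ₁ − λ₂ = -64.32°: atan2( sin Δλ' cos φ₁ , cos φ₂ sin φ₁ − sin φ₂ cos φ₁ cos Δλ' ) = 300.22°.
Final bearing = (300.22° + 180°) mod 360° = 120.22°.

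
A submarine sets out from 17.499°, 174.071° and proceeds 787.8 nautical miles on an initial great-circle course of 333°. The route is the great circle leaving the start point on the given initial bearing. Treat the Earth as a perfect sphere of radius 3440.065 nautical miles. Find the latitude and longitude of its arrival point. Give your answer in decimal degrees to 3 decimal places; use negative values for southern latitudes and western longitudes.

Angular distance δ = d/R = 787.8 / 3440.065 = 0.229007 rad.
Converting: φ₁ = 0.305415 rad, θ = 5.811946 rad.
sin φ₂ = sin φ₁ cos δ + cos φ₁ sin δ cos θ = (0.300689)(0.973892) + (0.953722)(0.227011)(0.891007) = 0.485746
φ₂ = asin(0.485746) = 0.507217 rad = 29.061°.
Δλ = atan2( sin θ sin δ cos φ₁ , cos δ − sin φ₁ sin φ₂ ) = atan2(-0.098291, 0.827834) = -0.118180 rad = -6.771°.
λ₂ = λ₁ + Δλ = 167.300°.

latitude 29.061°, longitude 167.300°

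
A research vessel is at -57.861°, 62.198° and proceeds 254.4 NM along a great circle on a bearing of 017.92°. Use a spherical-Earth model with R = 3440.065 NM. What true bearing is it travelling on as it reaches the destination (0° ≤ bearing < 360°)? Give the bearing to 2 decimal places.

Angular distance δ = d/R = 254.4 / 3440.065 = 0.073952 rad.
With φ₁ = -57.861° = -1.009865 rad and θ = 17.92° = 0.312763 rad:
sin φ₂ = sin φ₁ cos δ + cos φ₁ sin δ cos θ = (-0.846760)(0.997267) + (0.531975)(0.073885)(0.951487) = -0.807048
φ₂ = asin(-0.807048) = -0.939135 rad = -53.808°.
For the longitude increment, Δλ = atan2( sin θ sin δ cos φ₁, cos δ − sin φ₁ sin φ₂ ) = atan2(0.012094, 0.313891) = 2.206°.
Hence λ₂ = 62.198° + 2.206° = 64.404°.
The forward bearing on arrival equals the back-azimuth from the destination plus 180°.
Back-azimuth from P₂ (-53.81°, 64.40°) to P₁ (-57.86°, 62.20°), with Δλ' = λ₁ − λ₂ = -2.21°: atan2( sin Δλ' cos φ₁ , cos φ₂ sin φ₁ − sin φ₂ cos φ₁ cos Δλ' ) = 196.09°.
Final bearing = (196.09° + 180°) mod 360° = 16.09°.

final bearing 16.09°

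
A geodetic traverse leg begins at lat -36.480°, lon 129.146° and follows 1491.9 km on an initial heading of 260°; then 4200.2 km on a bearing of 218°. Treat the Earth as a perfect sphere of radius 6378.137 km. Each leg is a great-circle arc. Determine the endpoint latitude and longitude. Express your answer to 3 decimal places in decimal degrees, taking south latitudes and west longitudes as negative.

latitude -59.867°, longitude 63.759°

Apply the spherical direct solution leg by leg, carrying full precision between legs.
Leg 1: from (-36.480°, 129.146°), δ = 1491.9/6378.137 = 0.233908 rad, θ = 260° → φ = -37.641°, λ = 112.392°.
Leg 2: from (-37.641°, 112.392°), δ = 4200.2/6378.137 = 0.658531 rad, θ = 218° → φ = -59.867°, λ = 63.759°.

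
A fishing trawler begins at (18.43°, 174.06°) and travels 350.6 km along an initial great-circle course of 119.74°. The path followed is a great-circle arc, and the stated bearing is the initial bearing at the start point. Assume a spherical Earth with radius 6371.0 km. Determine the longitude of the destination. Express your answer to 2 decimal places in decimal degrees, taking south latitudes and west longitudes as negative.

δ = 350.6/6371 = 0.055031 rad (3.1530°).
With φ₁ = 18.43° = 0.321664 rad and θ = 119.74° = 2.089857 rad:
Destination latitude: φ₂ = arcsin( sin φ₁ cos δ + cos φ₁ sin δ cos θ ) = arcsin(0.289782) = 16.84°.
Δλ = atan2( sin θ sin δ cos φ₁ , cos δ − sin φ₁ sin φ₂ ) = atan2(0.045309, 0.906873) = 0.049920 rad = 2.86°.
λ₂ = λ₁ + Δλ = 176.92°.

longitude 176.92°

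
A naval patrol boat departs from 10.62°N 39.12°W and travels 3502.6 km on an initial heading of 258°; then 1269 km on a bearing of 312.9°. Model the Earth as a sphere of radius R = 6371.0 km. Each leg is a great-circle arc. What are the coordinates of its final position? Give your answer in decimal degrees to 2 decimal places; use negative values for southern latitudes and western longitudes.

latitude 10.60°, longitude -78.38°

Apply the spherical direct solution leg by leg, carrying full precision between legs.
Leg 1: from (10.62°, -39.12°), δ = 3502.6/6371 = 0.549772 rad, θ = 258° → φ = 2.89°, λ = -69.90°.
Leg 2: from (2.89°, -69.90°), δ = 1269/6371 = 0.199184 rad, θ = 312.9° → φ = 10.60°, λ = -78.38°.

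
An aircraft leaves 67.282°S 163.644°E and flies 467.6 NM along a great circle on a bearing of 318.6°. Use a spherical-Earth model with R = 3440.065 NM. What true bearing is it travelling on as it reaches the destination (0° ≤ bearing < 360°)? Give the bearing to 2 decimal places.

Angular distance δ = d/R = 467.6 / 3440.065 = 0.135928 rad.
With φ₁ = -67.282° = -1.174292 rad and θ = 318.6° = 5.560619 rad:
Applying the spherical law of cosines for sides, sin φ₂ = sin φ₁ cos δ + cos φ₁ sin δ cos θ = -0.874653, so φ₂ = -61.004°.
Δλ = atan2( sin θ sin δ cos φ₁ , cos δ − sin φ₁ sin φ₂ ) = atan2(-0.034609, 0.183982) = -0.185936 rad = -10.653°.
λ₂ = λ₁ + Δλ = 152.991°.
The forward bearing on arrival equals the back-azimuth from the destination plus 180°.
Back-azimuth from P₂ (-61.00°, 152.99°) to P₁ (-67.28°, 163.64°), with Δλ' = λ₁ − λ₂ = 10.65°: atan2( sin Δλ' cos φ₁ , cos φ₂ sin φ₁ − sin φ₂ cos φ₁ cos Δλ' ) = 148.21°.
Final bearing = (148.21° + 180°) mod 360° = 328.21°.

final bearing 328.21°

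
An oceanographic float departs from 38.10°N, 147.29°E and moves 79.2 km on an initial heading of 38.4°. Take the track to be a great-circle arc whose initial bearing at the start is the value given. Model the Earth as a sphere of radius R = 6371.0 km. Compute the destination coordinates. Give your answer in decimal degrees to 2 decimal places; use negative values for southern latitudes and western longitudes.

The arc subtends δ = 79.2/6371 = 0.012431 rad at the centre.
With φ₁ = 38.10° = 0.664970 rad and θ = 38.4° = 0.670206 rad:
Destination latitude: φ₂ = arcsin( sin φ₁ cos δ + cos φ₁ sin δ cos θ ) = arcsin(0.624655) = 38.66°.
For the longitude increment, Δλ = atan2( sin θ sin δ cos φ₁, cos δ − sin φ₁ sin φ₂ ) = atan2(0.006076, 0.614488) = 0.57°.
Hence λ₂ = 147.29° + 0.57° = 147.86°.

latitude 38.66°, longitude 147.86°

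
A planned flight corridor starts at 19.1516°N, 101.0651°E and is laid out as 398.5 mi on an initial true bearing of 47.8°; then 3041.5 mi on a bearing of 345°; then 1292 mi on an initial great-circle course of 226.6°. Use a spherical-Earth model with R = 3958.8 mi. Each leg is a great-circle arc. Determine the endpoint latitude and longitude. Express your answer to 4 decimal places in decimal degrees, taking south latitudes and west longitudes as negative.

latitude 48.9832°, longitude 60.7139°

Apply the spherical direct solution leg by leg, carrying full precision between legs.
Leg 1: from (19.1516°, 101.0651°), δ = 398.5/3958.8 = 0.100662 rad, θ = 47.8° → φ = 22.9654°, λ = 105.7027°.
Leg 2: from (22.9654°, 105.7027°), δ = 3041.5/3958.8 = 0.768288 rad, θ = 345° → φ = 63.9748°, λ = 81.5035°.
Leg 3: from (63.9748°, 81.5035°), δ = 1292/3958.8 = 0.326362 rad, θ = 226.6° → φ = 48.9832°, λ = 60.7139°.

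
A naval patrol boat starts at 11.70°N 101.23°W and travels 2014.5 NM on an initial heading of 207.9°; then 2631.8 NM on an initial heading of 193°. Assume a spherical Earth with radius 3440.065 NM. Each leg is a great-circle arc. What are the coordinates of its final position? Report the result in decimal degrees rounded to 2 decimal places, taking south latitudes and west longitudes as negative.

latitude -59.87°, longitude -135.09°

Apply the spherical direct solution leg by leg, carrying full precision between legs.
Leg 1: from (11.70°, -101.23°), δ = 2014.5/3440.065 = 0.585599 rad, θ = 207.9° → φ = -18.02°, λ = -117.01°.
Leg 2: from (-18.02°, -117.01°), δ = 2631.8/3440.065 = 0.765044 rad, θ = 193° → φ = -59.87°, λ = -135.09°.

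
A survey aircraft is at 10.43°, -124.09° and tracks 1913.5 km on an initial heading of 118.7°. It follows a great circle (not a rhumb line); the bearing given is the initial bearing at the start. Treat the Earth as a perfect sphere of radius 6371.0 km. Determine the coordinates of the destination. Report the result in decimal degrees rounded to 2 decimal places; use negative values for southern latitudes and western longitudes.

δ = 1913.5/6371 = 0.300345 rad (17.2085°).
Converting: φ₁ = 0.182038 rad, θ = 2.071706 rad.
Applying the spherical law of cosines for sides, sin φ₂ = sin φ₁ cos δ + cos φ₁ sin δ cos θ = 0.033203, so φ₂ = 1.90°.
For the longitude increment, Δλ = atan2( sin θ sin δ cos φ₁, cos δ − sin φ₁ sin φ₂ ) = atan2(0.255216, 0.949223) = 15.05°.
λ₂ = λ₁ + Δλ = -109.04°.

latitude 1.90°, longitude -109.04°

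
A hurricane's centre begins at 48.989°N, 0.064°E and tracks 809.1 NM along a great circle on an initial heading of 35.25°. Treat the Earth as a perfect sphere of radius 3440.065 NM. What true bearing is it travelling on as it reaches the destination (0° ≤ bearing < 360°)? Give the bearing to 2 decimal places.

final bearing 47.64°

The arc subtends δ = 809.1/3440.065 = 0.235199 rad at the centre.
Start latitude φ₁ = 0.855019 rad; initial bearing θ = 0.615229 rad.
Destination latitude: φ₂ = arcsin( sin φ₁ cos δ + cos φ₁ sin δ cos θ ) = arcsin(0.858689) = 59.170°.
Δλ = atan2( sin θ sin δ cos φ₁ , cos δ − sin φ₁ sin φ₂ ) = atan2(0.088257, 0.324515) = 0.265542 rad = 15.214°.
λ₂ = 0.064° + 15.214° = 15.278°.
The forward bearing on arrival equals the back-azimuth from the destination plus 180°.
Back-azimuth from P₂ (59.17°, 15.28°) to P₁ (48.99°, 0.06°), with Δλ' = λ₁ − λ₂ = -15.21°: atan2( sin Δλ' cos φ₁ , cos φ₂ sin φ₁ − sin φ₂ cos φ₁ cos Δλ' ) = 227.64°.
Final bearing = (227.64° + 180°) mod 360° = 47.64°.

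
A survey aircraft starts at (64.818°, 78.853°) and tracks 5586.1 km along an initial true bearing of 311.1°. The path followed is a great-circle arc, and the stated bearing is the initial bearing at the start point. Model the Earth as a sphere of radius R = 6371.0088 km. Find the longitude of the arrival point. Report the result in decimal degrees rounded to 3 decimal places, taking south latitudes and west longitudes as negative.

The arc subtends δ = 5586.1/6371.0088 = 0.876800 rad at the centre.
Start latitude φ₁ = 1.131288 rad; initial bearing θ = 5.429719 rad.
Applying the spherical law of cosines for sides, sin φ₂ = sin φ₁ cos δ + cos φ₁ sin δ cos θ = 0.793838, so φ₂ = 52.546°.
Then Δλ = atan2(-0.246473, -0.078778) = -1.880155 rad, from sin θ sin δ cos φ₁ over cos δ − sin φ₁ sin φ₂.
λ₂ = 78.853° + -107.725° = -28.872°.

longitude -28.872°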